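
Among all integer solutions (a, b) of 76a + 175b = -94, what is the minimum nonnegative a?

gcd(175, 76) = 1  (175 = 2*76 + 23, 76 = 3*23 + 7, 23 = 3*7 + 2, 7 = 3*2 + 1, 2 = 2*1).
1 divides -94, so solutions exist.
Back-substituting, 76*(76) + 175*(-33) = 1.
Scale by -94/1 = -94: (a₀, b₀) = (-7144, 3102).
General solution: a = -7144 + 175t, b = 3102 - 76t for integer t.
a ≥ 0: smallest is -7144 mod 175 = 31 (at t = 41), with b = -14.

31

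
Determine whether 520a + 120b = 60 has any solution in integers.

no

gcd(520, 120) = 40  (520 = 4*120 + 40, 120 = 3*40).
40 does not divide 60 (remainder 20), so no integer solutions.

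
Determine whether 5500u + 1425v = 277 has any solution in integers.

no

gcd(5500, 1425) = 25  (5500 = 3·1425 + 1225, 1425 = 1·1225 + 200, 1225 = 6·200 + 25, 200 = 8·25).
25 does not divide 277 (remainder 2), so no integer solutions.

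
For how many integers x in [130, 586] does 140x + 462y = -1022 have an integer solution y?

13

gcd(462, 140):
  462 = 3·140 + 42
  140 = 3·42 + 14
  42 = 3·14
so gcd(462, 140) = 14.
Back-substitute for Bézout coefficients:
  14 = 140 - 3·42
  ... = 140·(10) + 462·(-3)
Scale by -73: particular solution (-730, 219); reduce x mod 33: (29, -11).
General solution: x = 29 + 33t, y = -11 - 10t for integer t.
130 ≤ 29 + 33t ≤ 586 gives t ∈ [4, 16], which is 13 values.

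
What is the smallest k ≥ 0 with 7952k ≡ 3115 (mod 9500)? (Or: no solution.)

no solution

gcd(9500, 7952) = 4.
4 does not divide 3115, so the congruence has no solution.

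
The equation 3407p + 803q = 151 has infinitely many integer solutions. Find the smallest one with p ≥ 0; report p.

gcd(3407, 803) = 1.
1 divides 151, so solutions exist.
By Bézout, 3407×(-70) + 803×(297) = 1.
Scale by 151/1 = 151: (p₀, q₀) = (-10570, 44847).
General solution: p = -10570 + 803t, q = 44847 - 3407t for integer t.
p ≥ 0: smallest is -10570 mod 803 = 672 (at t = 14), with q = -2851.

672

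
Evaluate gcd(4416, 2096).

gcd(4416, 2096):
  4416 = 2*2096 + 224
  2096 = 9*224 + 80
  224 = 2*80 + 64
  80 = 1*64 + 16
  64 = 4*16
so gcd(4416, 2096) = 16.

16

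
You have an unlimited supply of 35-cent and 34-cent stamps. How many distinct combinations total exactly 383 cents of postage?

Need nonnegative integers with 35j + 34k = 383.
gcd(35, 34) = 1, and 35·(1) + 34·(-1) = 1.
So (j₀, k₀) = (383, -383); general j = 383 + 34t, k = -383 - 35t.
j ≥ 0 ⇒ t ≥ -11; k ≥ 0 ⇒ t ≤ -11. That's 1 value of t.

1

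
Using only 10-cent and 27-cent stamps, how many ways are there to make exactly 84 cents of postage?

Need nonnegative integers with 10j + 27k = 84.
gcd(10, 27) = 1, and 10·(-8) + 27·(3) = 1.
So (j₀, k₀) = (-672, 252); general j = -672 + 27t, k = 252 - 10t.
j ≥ 0 ⇒ t ≥ 25; k ≥ 0 ⇒ t ≤ 25. That's 1 value of t.

1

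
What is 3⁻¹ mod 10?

gcd(10, 3) = 1.
By Bézout, 3*(-3) + 10*(1) = 1.
So 3*-3 ≡ 1 (mod 10), and -3 mod 10 = 7.

7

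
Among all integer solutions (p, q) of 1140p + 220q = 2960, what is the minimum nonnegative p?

8

gcd(1140, 220) = 20.
20 divides 2960, so solutions exist.
By Bézout, 1140·(-5) + 220·(26) = 20.
Scale by 2960/20 = 148: (p₀, q₀) = (-740, 3848).
General solution: p = -740 + 11t, q = 3848 - 57t for integer t.
p ≥ 0: smallest is -740 mod 11 = 8 (at t = 68), with q = -28.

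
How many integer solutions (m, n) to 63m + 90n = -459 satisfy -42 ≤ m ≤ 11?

gcd(90, 63):
  90 = 1·63 + 27
  63 = 2·27 + 9
  27 = 3·9
so gcd(90, 63) = 9.
Back-substitute for Bézout coefficients:
  9 = 63 - 2·27
  ... = 63·(3) + 90·(-2)
Scale by -51: particular solution (-153, 102); reduce m mod 10: (7, -10).
General solution: m = 7 + 10t, n = -10 - 7t for integer t.
-42 ≤ 7 + 10t ≤ 11 gives t ∈ [-4, 0], which is 5 values.

5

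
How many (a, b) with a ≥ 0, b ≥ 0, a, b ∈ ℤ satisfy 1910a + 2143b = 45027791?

11

gcd(2143, 1910) = 1  (2143 = 1×1910 + 233, 1910 = 8×233 + 46, 233 = 5×46 + 3, 46 = 15×3 + 1, 3 = 3×1).
Back-substituting, 1910×(699) + 2143×(-623) = 1.
Scale by 45027791: one solution is (31474425909, -28052313793). Reduce a mod 2143: (611, 20467).
General: a = 611 + 2143t, b = 20467 - 1910t.
a ≥ 0 ⇒ t ≥ 0; b ≥ 0 ⇒ t ≤ 10. So t ∈ [0, 10]: 11 solutions.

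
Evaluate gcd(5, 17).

gcd(17, 5):
  17 = 3·5 + 2
  5 = 2·2 + 1
  2 = 2·1
so gcd(17, 5) = 1.

1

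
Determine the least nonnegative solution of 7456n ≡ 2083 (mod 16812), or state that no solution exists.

gcd(16812, 7456):
  16812 = 2×7456 + 1900
  7456 = 3×1900 + 1756
  1900 = 1×1756 + 144
  1756 = 12×144 + 28
  144 = 5×28 + 4
  28 = 7×4
so gcd(16812, 7456) = 4.
4 does not divide 2083, so the congruence has no solution.

no solution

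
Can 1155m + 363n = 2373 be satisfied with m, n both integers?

gcd(1155, 363) = 33.
33 does not divide 2373 (remainder 30), so no integer solutions.

no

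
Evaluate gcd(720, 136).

gcd(720, 136):
  720 = 5*136 + 40
  136 = 3*40 + 16
  40 = 2*16 + 8
  16 = 2*8
so gcd(720, 136) = 8.

8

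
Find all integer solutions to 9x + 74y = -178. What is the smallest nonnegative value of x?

46

gcd(74, 9) = 1.
1 divides -178, so solutions exist.
By Bézout, 9×(33) + 74×(-4) = 1.
Scale by -178/1 = -178: (x₀, y₀) = (-5874, 712).
General solution: x = -5874 + 74t, y = 712 - 9t for integer t.
x ≥ 0: smallest is -5874 mod 74 = 46 (at t = 80), with y = -8.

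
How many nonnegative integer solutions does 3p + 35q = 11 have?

gcd(35, 3) = 1  (35 = 11×3 + 2, 3 = 1×2 + 1, 2 = 2×1).
Back-substituting, 3×(12) + 35×(-1) = 1.
Scale by 11: one solution is (132, -11). Reduce p mod 35: (27, -2).
General: p = 27 + 35t, q = -2 - 3t.
p ≥ 0 ⇒ t ≥ 0; q ≥ 0 ⇒ t ≤ -1. So t ∈ [0, -1]: 0 solutions.

0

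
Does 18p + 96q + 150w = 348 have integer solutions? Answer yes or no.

gcd(96, 18) = 6  (96 = 5·18 + 6, 18 = 3·6).
gcd(6, 150) = 6.
6 divides 348, so integer solutions exist.

yes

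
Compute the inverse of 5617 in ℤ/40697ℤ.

gcd(40697, 5617) = 1.
By Bézout, 5617×(3101) + 40697×(-428) = 1.
So 5617×3101 ≡ 1 (mod 40697), and 3101 mod 40697 = 3101.

3101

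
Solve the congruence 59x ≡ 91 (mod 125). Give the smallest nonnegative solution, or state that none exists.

99

gcd(125, 59) = 1.
1 divides 91, so solutions exist.
By Bézout, 59·(-36) + 125·(17) = 1.
So 59·(-36) ≡ 1 (mod 125); multiply by 91: x ≡ -3276 (mod 125).
Smallest nonnegative: x = -3276 mod 125 = 99.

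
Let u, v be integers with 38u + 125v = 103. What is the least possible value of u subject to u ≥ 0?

6

gcd(125, 38):
  125 = 3*38 + 11
  38 = 3*11 + 5
  11 = 2*5 + 1
  5 = 5*1
so gcd(125, 38) = 1.
1 divides 103, so solutions exist.
Back-substitute for Bézout coefficients:
  1 = 11 - 2*5
  ... = 38*(-23) + 125*(7)
Scale by 103/1 = 103: (u₀, v₀) = (-2369, 721).
General solution: u = -2369 + 125t, v = 721 - 38t for integer t.
u ≥ 0: smallest is -2369 mod 125 = 6 (at t = 19), with v = -1.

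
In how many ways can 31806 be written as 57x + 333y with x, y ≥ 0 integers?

6

gcd(333, 57) = 3  (333 = 5·57 + 48, 57 = 1·48 + 9, 48 = 5·9 + 3, 9 = 3·3).
Back-substituting, 57·(-35) + 333·(6) = 3.
Scale by 10602: one solution is (-371070, 63612). Reduce x mod 111: (3, 95).
General: x = 3 + 111t, y = 95 - 19t.
x ≥ 0 ⇒ t ≥ 0; y ≥ 0 ⇒ t ≤ 5. So t ∈ [0, 5]: 6 solutions.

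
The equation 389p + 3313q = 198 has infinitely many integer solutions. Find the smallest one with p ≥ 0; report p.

gcd(3313, 389):
  3313 = 8*389 + 201
  389 = 1*201 + 188
  201 = 1*188 + 13
  188 = 14*13 + 6
  13 = 2*6 + 1
  6 = 6*1
so gcd(3313, 389) = 1.
1 divides 198, so solutions exist.
Back-substitute for Bézout coefficients:
  1 = 13 - 2*6
  ... = 389*(-511) + 3313*(60)
Scale by 198/1 = 198: (p₀, q₀) = (-101178, 11880).
General solution: p = -101178 + 3313t, q = 11880 - 389t for integer t.
p ≥ 0: smallest is -101178 mod 3313 = 1525 (at t = 31), with q = -179.

1525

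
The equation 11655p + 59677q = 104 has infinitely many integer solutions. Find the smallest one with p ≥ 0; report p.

gcd(59677, 11655) = 1.
1 divides 104, so solutions exist.
By Bézout, 11655*(-4214) + 59677*(823) = 1.
Scale by 104/1 = 104: (p₀, q₀) = (-438256, 85592).
General solution: p = -438256 + 59677t, q = 85592 - 11655t for integer t.
p ≥ 0: smallest is -438256 mod 59677 = 39160 (at t = 8), with q = -7648.

39160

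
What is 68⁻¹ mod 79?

gcd(79, 68):
  79 = 1×68 + 11
  68 = 6×11 + 2
  11 = 5×2 + 1
  2 = 2×1
so gcd(79, 68) = 1.
Back-substitute for Bézout coefficients:
  1 = 11 - 5×2
  ... = 68×(-36) + 79×(31)
So 68×-36 ≡ 1 (mod 79), and -36 mod 79 = 43.

43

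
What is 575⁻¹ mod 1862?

gcd(1862, 575) = 1.
By Bézout, 575*(897) + 1862*(-277) = 1.
So 575*897 ≡ 1 (mod 1862), and 897 mod 1862 = 897.

897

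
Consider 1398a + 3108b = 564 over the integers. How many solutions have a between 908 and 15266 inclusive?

gcd(3108, 1398):
  3108 = 2×1398 + 312
  1398 = 4×312 + 150
  312 = 2×150 + 12
  150 = 12×12 + 6
  12 = 2×6
so gcd(3108, 1398) = 6.
Back-substitute for Bézout coefficients:
  6 = 150 - 12×12
  ... = 1398×(249) + 3108×(-112)
Scale by 94: particular solution (23406, -10528); reduce a mod 518: (96, -43).
General solution: a = 96 + 518t, b = -43 - 233t for integer t.
908 ≤ 96 + 518t ≤ 15266 gives t ∈ [2, 29], which is 28 values.

28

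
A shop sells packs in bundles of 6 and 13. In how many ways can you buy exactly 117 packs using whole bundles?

2

Need nonnegative integers with 6j + 13k = 117.
gcd(6, 13) = 1, and 6·(-2) + 13·(1) = 1.
So (j₀, k₀) = (-234, 117); general j = -234 + 13t, k = 117 - 6t.
j ≥ 0 ⇒ t ≥ 18; k ≥ 0 ⇒ t ≤ 19. That's 2 values of t.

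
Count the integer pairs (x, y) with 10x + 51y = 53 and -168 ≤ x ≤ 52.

gcd(51, 10) = 1  (51 = 5·10 + 1, 10 = 10·1).
Back-substituting, 10·(-5) + 51·(1) = 1.
Scale by 53: particular solution (-265, 53); reduce x mod 51: (41, -7).
General solution: x = 41 + 51t, y = -7 - 10t for integer t.
-168 ≤ 41 + 51t ≤ 52 gives t ∈ [-4, 0], which is 5 values.

5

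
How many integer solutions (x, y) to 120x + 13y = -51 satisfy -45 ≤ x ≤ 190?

gcd(120, 13) = 1.
By Bézout, 120*(-4) + 13*(37) = 1.
Particular solution: (9, -87).
General solution: x = 9 + 13t, y = -87 - 120t for integer t.
-45 ≤ 9 + 13t ≤ 190 gives t ∈ [-4, 13], which is 18 values.

18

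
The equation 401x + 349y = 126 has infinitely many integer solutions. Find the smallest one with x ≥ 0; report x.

338

gcd(401, 349) = 1.
1 divides 126, so solutions exist.
By Bézout, 401*(47) + 349*(-54) = 1.
Scale by 126/1 = 126: (x₀, y₀) = (5922, -6804).
General solution: x = 5922 + 349t, y = -6804 - 401t for integer t.
x ≥ 0: smallest is 5922 mod 349 = 338 (at t = -16), with y = -388.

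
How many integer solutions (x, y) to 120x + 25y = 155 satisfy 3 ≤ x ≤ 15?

gcd(120, 25) = 5  (120 = 4×25 + 20, 25 = 1×20 + 5, 20 = 4×5).
Back-substituting, 120×(-1) + 25×(5) = 5.
Scale by 31: particular solution (-31, 155); reduce x mod 5: (4, -13).
General solution: x = 4 + 5t, y = -13 - 24t for integer t.
3 ≤ 4 + 5t ≤ 15 gives t ∈ [0, 2], which is 3 values.

3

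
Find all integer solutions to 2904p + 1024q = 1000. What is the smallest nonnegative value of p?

55

gcd(2904, 1024) = 8.
8 divides 1000, so solutions exist.
By Bézout, 2904*(-61) + 1024*(173) = 8.
Scale by 1000/8 = 125: (p₀, q₀) = (-7625, 21625).
General solution: p = -7625 + 128t, q = 21625 - 363t for integer t.
p ≥ 0: smallest is -7625 mod 128 = 55 (at t = 60), with q = -155.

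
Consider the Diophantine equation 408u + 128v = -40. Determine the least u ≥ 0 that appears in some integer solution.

9

gcd(408, 128) = 8  (408 = 3*128 + 24, 128 = 5*24 + 8, 24 = 3*8).
8 divides -40, so solutions exist.
Back-substituting, 408*(-5) + 128*(16) = 8.
Scale by -40/8 = -5: (u₀, v₀) = (25, -80).
General solution: u = 25 + 16t, v = -80 - 51t for integer t.
u ≥ 0: smallest is 25 mod 16 = 9 (at t = -1), with v = -29.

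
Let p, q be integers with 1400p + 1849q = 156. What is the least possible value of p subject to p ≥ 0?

gcd(1849, 1400) = 1.
1 divides 156, so solutions exist.
By Bézout, 1400×(-593) + 1849×(449) = 1.
Scale by 156/1 = 156: (p₀, q₀) = (-92508, 70044).
General solution: p = -92508 + 1849t, q = 70044 - 1400t for integer t.
p ≥ 0: smallest is -92508 mod 1849 = 1791 (at t = 51), with q = -1356.

1791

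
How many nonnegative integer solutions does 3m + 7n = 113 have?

gcd(7, 3):
  7 = 2×3 + 1
  3 = 3×1
so gcd(7, 3) = 1.
Back-substitute for Bézout coefficients:
  1 = 7 - 2×3
  ... = 3×(-2) + 7×(1)
Scale by 113: one solution is (-226, 113). Reduce m mod 7: (5, 14).
General: m = 5 + 7t, n = 14 - 3t.
m ≥ 0 ⇒ t ≥ 0; n ≥ 0 ⇒ t ≤ 4. So t ∈ [0, 4]: 5 solutions.

5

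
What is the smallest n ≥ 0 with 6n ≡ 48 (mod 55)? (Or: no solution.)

gcd(55, 6) = 1.
1 divides 48, so solutions exist.
By Bézout, 6×(-9) + 55×(1) = 1.
So 6×(-9) ≡ 1 (mod 55); multiply by 48: n ≡ -432 (mod 55).
Smallest nonnegative: n = -432 mod 55 = 8.

8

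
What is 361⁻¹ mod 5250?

4741

gcd(5250, 361):
  5250 = 14·361 + 196
  361 = 1·196 + 165
  196 = 1·165 + 31
  165 = 5·31 + 10
  31 = 3·10 + 1
  10 = 10·1
so gcd(5250, 361) = 1.
Back-substitute for Bézout coefficients:
  1 = 31 - 3·10
  ... = 361·(-509) + 5250·(35)
So 361·-509 ≡ 1 (mod 5250), and -509 mod 5250 = 4741.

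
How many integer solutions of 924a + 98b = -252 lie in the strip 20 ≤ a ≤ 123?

gcd(924, 98):
  924 = 9*98 + 42
  98 = 2*42 + 14
  42 = 3*14
so gcd(924, 98) = 14.
Back-substitute for Bézout coefficients:
  14 = 98 - 2*42
  ... = 924*(-2) + 98*(19)
Scale by -18: particular solution (36, -342); reduce a mod 7: (1, -12).
General solution: a = 1 + 7t, b = -12 - 66t for integer t.
20 ≤ 1 + 7t ≤ 123 gives t ∈ [3, 17], which is 15 values.

15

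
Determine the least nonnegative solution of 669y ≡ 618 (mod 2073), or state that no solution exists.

286

gcd(2073, 669) = 3.
3 divides 618, so solutions exist.
By Bézout, 669*(-220) + 2073*(71) = 3.
So 669*(-220) ≡ 3 (mod 2073); multiply by 206: y ≡ -45320 (mod 691).
Smallest nonnegative: y = -45320 mod 691 = 286.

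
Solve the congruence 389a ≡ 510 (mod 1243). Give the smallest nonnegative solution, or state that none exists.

78

gcd(1243, 389) = 1  (1243 = 3*389 + 76, 389 = 5*76 + 9, 76 = 8*9 + 4, 9 = 2*4 + 1, 4 = 4*1).
1 divides 510, so solutions exist.
Back-substituting, 389*(278) + 1243*(-87) = 1.
So 389*(278) ≡ 1 (mod 1243); multiply by 510: a ≡ 141780 (mod 1243).
Smallest nonnegative: a = 141780 mod 1243 = 78.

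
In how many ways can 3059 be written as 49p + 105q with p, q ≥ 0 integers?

gcd(105, 49) = 7  (105 = 2*49 + 7, 49 = 7*7).
Back-substituting, 49*(-2) + 105*(1) = 7.
Scale by 437: one solution is (-874, 437). Reduce p mod 15: (11, 24).
General: p = 11 + 15t, q = 24 - 7t.
p ≥ 0 ⇒ t ≥ 0; q ≥ 0 ⇒ t ≤ 3. So t ∈ [0, 3]: 4 solutions.

4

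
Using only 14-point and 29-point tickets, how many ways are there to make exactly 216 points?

Need nonnegative integers with 14j + 29k = 216.
gcd(14, 29) = 1, and 14·(-2) + 29·(1) = 1.
So (j₀, k₀) = (-432, 216); general j = -432 + 29t, k = 216 - 14t.
j ≥ 0 ⇒ t ≥ 15; k ≥ 0 ⇒ t ≤ 15. That's 1 value of t.

1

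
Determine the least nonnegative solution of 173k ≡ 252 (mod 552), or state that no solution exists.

228

gcd(552, 173) = 1  (552 = 3*173 + 33, 173 = 5*33 + 8, 33 = 4*8 + 1, 8 = 8*1).
1 divides 252, so solutions exist.
Back-substituting, 173*(-67) + 552*(21) = 1.
So 173*(-67) ≡ 1 (mod 552); multiply by 252: k ≡ -16884 (mod 552).
Smallest nonnegative: k = -16884 mod 552 = 228.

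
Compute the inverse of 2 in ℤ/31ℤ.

gcd(31, 2) = 1  (31 = 15·2 + 1, 2 = 2·1).
Back-substituting, 2·(-15) + 31·(1) = 1.
So 2·-15 ≡ 1 (mod 31), and -15 mod 31 = 16.

16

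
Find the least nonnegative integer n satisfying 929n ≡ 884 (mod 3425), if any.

71

gcd(3425, 929) = 1.
1 divides 884, so solutions exist.
By Bézout, 929×(-306) + 3425×(83) = 1.
So 929×(-306) ≡ 1 (mod 3425); multiply by 884: n ≡ -270504 (mod 3425).
Smallest nonnegative: n = -270504 mod 3425 = 71.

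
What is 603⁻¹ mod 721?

gcd(721, 603) = 1  (721 = 1×603 + 118, 603 = 5×118 + 13, 118 = 9×13 + 1, 13 = 13×1).
Back-substituting, 603×(-55) + 721×(46) = 1.
So 603×-55 ≡ 1 (mod 721), and -55 mod 721 = 666.

666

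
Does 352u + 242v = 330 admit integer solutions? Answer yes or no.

gcd(352, 242) = 22  (352 = 1·242 + 110, 242 = 2·110 + 22, 110 = 5·22).
22 divides 330, so integer solutions exist.

yes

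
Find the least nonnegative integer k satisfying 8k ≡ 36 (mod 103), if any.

56

gcd(103, 8) = 1  (103 = 12×8 + 7, 8 = 1×7 + 1, 7 = 7×1).
1 divides 36, so solutions exist.
Back-substituting, 8×(13) + 103×(-1) = 1.
So 8×(13) ≡ 1 (mod 103); multiply by 36: k ≡ 468 (mod 103).
Smallest nonnegative: k = 468 mod 103 = 56.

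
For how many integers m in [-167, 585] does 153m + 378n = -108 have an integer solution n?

gcd(378, 153):
  378 = 2*153 + 72
  153 = 2*72 + 9
  72 = 8*9
so gcd(378, 153) = 9.
Back-substitute for Bézout coefficients:
  9 = 153 - 2*72
  ... = 153*(5) + 378*(-2)
Scale by -12: particular solution (-60, 24); reduce m mod 42: (24, -10).
General solution: m = 24 + 42t, n = -10 - 17t for integer t.
-167 ≤ 24 + 42t ≤ 585 gives t ∈ [-4, 13], which is 18 values.

18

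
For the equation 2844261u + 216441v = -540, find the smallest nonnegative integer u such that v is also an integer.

12223

gcd(2844261, 216441):
  2844261 = 13×216441 + 30528
  216441 = 7×30528 + 2745
  30528 = 11×2745 + 333
  2745 = 8×333 + 81
  333 = 4×81 + 9
  81 = 9×9
so gcd(2844261, 216441) = 9.
9 divides -540, so solutions exist.
Back-substitute for Bézout coefficients:
  9 = 333 - 4×81
  ... = 2844261×(2602) + 216441×(-34193)
Scale by -540/9 = -60: (u₀, v₀) = (-156120, 2051580).
General solution: u = -156120 + 24049t, v = 2051580 - 316029t for integer t.
u ≥ 0: smallest is -156120 mod 24049 = 12223 (at t = 7), with v = -160623.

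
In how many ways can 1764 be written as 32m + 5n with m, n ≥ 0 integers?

11

gcd(32, 5) = 1.
By Bézout, 32·(-2) + 5·(13) = 1.
One solution: (2, 340).
General: m = 2 + 5t, n = 340 - 32t.
m ≥ 0 ⇒ t ≥ 0; n ≥ 0 ⇒ t ≤ 10. So t ∈ [0, 10]: 11 solutions.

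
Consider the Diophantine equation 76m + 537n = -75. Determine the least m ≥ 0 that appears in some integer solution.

gcd(537, 76) = 1  (537 = 7*76 + 5, 76 = 15*5 + 1, 5 = 5*1).
1 divides -75, so solutions exist.
Back-substituting, 76*(106) + 537*(-15) = 1.
Scale by -75/1 = -75: (m₀, n₀) = (-7950, 1125).
General solution: m = -7950 + 537t, n = 1125 - 76t for integer t.
m ≥ 0: smallest is -7950 mod 537 = 105 (at t = 15), with n = -15.

105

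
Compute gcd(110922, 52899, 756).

21

gcd(110922, 52899) = 21  (110922 = 2*52899 + 5124, 52899 = 10*5124 + 1659, 5124 = 3*1659 + 147, 1659 = 11*147 + 42, 147 = 3*42 + 21, 42 = 2*21).
gcd(21, 756) = 21.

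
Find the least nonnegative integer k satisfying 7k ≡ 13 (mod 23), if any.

gcd(23, 7) = 1  (23 = 3×7 + 2, 7 = 3×2 + 1, 2 = 2×1).
1 divides 13, so solutions exist.
Back-substituting, 7×(10) + 23×(-3) = 1.
So 7×(10) ≡ 1 (mod 23); multiply by 13: k ≡ 130 (mod 23).
Smallest nonnegative: k = 130 mod 23 = 15.

15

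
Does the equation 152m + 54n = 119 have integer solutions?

gcd(152, 54):
  152 = 2×54 + 44
  54 = 1×44 + 10
  44 = 4×10 + 4
  10 = 2×4 + 2
  4 = 2×2
so gcd(152, 54) = 2.
2 does not divide 119 (remainder 1), so no integer solutions.

no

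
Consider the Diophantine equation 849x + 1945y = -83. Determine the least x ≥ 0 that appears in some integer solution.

gcd(1945, 849) = 1  (1945 = 2*849 + 247, 849 = 3*247 + 108, 247 = 2*108 + 31, 108 = 3*31 + 15, 31 = 2*15 + 1, 15 = 15*1).
1 divides -83, so solutions exist.
Back-substituting, 849*(-126) + 1945*(55) = 1.
Scale by -83/1 = -83: (x₀, y₀) = (10458, -4565).
General solution: x = 10458 + 1945t, y = -4565 - 849t for integer t.
x ≥ 0: smallest is 10458 mod 1945 = 733 (at t = -5), with y = -320.

733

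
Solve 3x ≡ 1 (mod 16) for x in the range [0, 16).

gcd(16, 3) = 1  (16 = 5·3 + 1, 3 = 3·1).
Back-substituting, 3·(-5) + 16·(1) = 1.
So 3·-5 ≡ 1 (mod 16), and -5 mod 16 = 11.

11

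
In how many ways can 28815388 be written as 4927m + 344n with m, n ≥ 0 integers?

gcd(4927, 344) = 1  (4927 = 14×344 + 111, 344 = 3×111 + 11, 111 = 10×11 + 1, 11 = 11×1).
Back-substituting, 4927×(31) + 344×(-444) = 1.
Scale by 28815388: one solution is (893277028, -12794032272). Reduce m mod 344: (188, 81073).
General: m = 188 + 344t, n = 81073 - 4927t.
m ≥ 0 ⇒ t ≥ 0; n ≥ 0 ⇒ t ≤ 16. So t ∈ [0, 16]: 17 solutions.

17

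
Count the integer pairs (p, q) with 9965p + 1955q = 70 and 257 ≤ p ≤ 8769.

22

gcd(9965, 1955):
  9965 = 5*1955 + 190
  1955 = 10*190 + 55
  190 = 3*55 + 25
  55 = 2*25 + 5
  25 = 5*5
so gcd(9965, 1955) = 5.
Back-substitute for Bézout coefficients:
  5 = 55 - 2*25
  ... = 9965*(-72) + 1955*(367)
Scale by 14: particular solution (-1008, 5138); reduce p mod 391: (165, -841).
General solution: p = 165 + 391t, q = -841 - 1993t for integer t.
257 ≤ 165 + 391t ≤ 8769 gives t ∈ [1, 22], which is 22 values.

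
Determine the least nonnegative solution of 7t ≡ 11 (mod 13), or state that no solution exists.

gcd(13, 7):
  13 = 1*7 + 6
  7 = 1*6 + 1
  6 = 6*1
so gcd(13, 7) = 1.
1 divides 11, so solutions exist.
Back-substitute for Bézout coefficients:
  1 = 7 - 1*6
  ... = 7*(2) + 13*(-1)
So 7*(2) ≡ 1 (mod 13); multiply by 11: t ≡ 22 (mod 13).
Smallest nonnegative: t = 22 mod 13 = 9.

9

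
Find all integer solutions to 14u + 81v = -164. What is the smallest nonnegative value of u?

gcd(81, 14):
  81 = 5*14 + 11
  14 = 1*11 + 3
  11 = 3*3 + 2
  3 = 1*2 + 1
  2 = 2*1
so gcd(81, 14) = 1.
1 divides -164, so solutions exist.
Back-substitute for Bézout coefficients:
  1 = 3 - 1*2
  ... = 14*(29) + 81*(-5)
Scale by -164/1 = -164: (u₀, v₀) = (-4756, 820).
General solution: u = -4756 + 81t, v = 820 - 14t for integer t.
u ≥ 0: smallest is -4756 mod 81 = 23 (at t = 59), with v = -6.

23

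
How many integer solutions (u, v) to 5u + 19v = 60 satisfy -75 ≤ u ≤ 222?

16

gcd(19, 5):
  19 = 3*5 + 4
  5 = 1*4 + 1
  4 = 4*1
so gcd(19, 5) = 1.
Back-substitute for Bézout coefficients:
  1 = 5 - 1*4
  ... = 5*(4) + 19*(-1)
Scale by 60: particular solution (240, -60); reduce u mod 19: (12, 0).
General solution: u = 12 + 19t, v = 0 - 5t for integer t.
-75 ≤ 12 + 19t ≤ 222 gives t ∈ [-4, 11], which is 16 values.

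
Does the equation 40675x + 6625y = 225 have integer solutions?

gcd(40675, 6625) = 25  (40675 = 6·6625 + 925, 6625 = 7·925 + 150, 925 = 6·150 + 25, 150 = 6·25).
25 divides 225, so integer solutions exist.

yes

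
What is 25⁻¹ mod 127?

61

gcd(127, 25) = 1  (127 = 5·25 + 2, 25 = 12·2 + 1, 2 = 2·1).
Back-substituting, 25·(61) + 127·(-12) = 1.
So 25·61 ≡ 1 (mod 127), and 61 mod 127 = 61.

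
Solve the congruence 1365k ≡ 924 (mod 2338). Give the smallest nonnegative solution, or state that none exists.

gcd(2338, 1365) = 7.
7 divides 924, so solutions exist.
By Bézout, 1365×(-161) + 2338×(94) = 7.
So 1365×(-161) ≡ 7 (mod 2338); multiply by 132: k ≡ -21252 (mod 334).
Smallest nonnegative: k = -21252 mod 334 = 124.

124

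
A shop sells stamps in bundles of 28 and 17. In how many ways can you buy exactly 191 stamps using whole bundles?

1

Need nonnegative integers with 28j + 17k = 191.
gcd(28, 17) = 1, and 28·(-3) + 17·(5) = 1.
So (j₀, k₀) = (-573, 955); general j = -573 + 17t, k = 955 - 28t.
j ≥ 0 ⇒ t ≥ 34; k ≥ 0 ⇒ t ≤ 34. That's 1 value of t.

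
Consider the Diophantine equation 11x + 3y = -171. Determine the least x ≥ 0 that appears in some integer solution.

0

gcd(11, 3):
  11 = 3·3 + 2
  3 = 1·2 + 1
  2 = 2·1
so gcd(11, 3) = 1.
1 divides -171, so solutions exist.
Back-substitute for Bézout coefficients:
  1 = 3 - 1·2
  ... = 11·(-1) + 3·(4)
Scale by -171/1 = -171: (x₀, y₀) = (171, -684).
General solution: x = 171 + 3t, y = -684 - 11t for integer t.
x ≥ 0: smallest is 171 mod 3 = 0 (at t = -57), with y = -57.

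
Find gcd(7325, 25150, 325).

25

gcd(25150, 7325):
  25150 = 3×7325 + 3175
  7325 = 2×3175 + 975
  3175 = 3×975 + 250
  975 = 3×250 + 225
  250 = 1×225 + 25
  225 = 9×25
so gcd(25150, 7325) = 25.
gcd(25, 325) = 25.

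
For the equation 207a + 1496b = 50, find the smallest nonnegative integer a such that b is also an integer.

gcd(1496, 207) = 1.
1 divides 50, so solutions exist.
By Bézout, 207·(159) + 1496·(-22) = 1.
Scale by 50/1 = 50: (a₀, b₀) = (7950, -1100).
General solution: a = 7950 + 1496t, b = -1100 - 207t for integer t.
a ≥ 0: smallest is 7950 mod 1496 = 470 (at t = -5), with b = -65.

470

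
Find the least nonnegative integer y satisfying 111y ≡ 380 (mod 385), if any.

215

gcd(385, 111) = 1  (385 = 3×111 + 52, 111 = 2×52 + 7, 52 = 7×7 + 3, 7 = 2×3 + 1, 3 = 3×1).
1 divides 380, so solutions exist.
Back-substituting, 111×(111) + 385×(-32) = 1.
So 111×(111) ≡ 1 (mod 385); multiply by 380: y ≡ 42180 (mod 385).
Smallest nonnegative: y = 42180 mod 385 = 215.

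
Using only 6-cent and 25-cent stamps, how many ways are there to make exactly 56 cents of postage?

1

Need nonnegative integers with 6j + 25k = 56.
gcd(6, 25) = 1, and 6·(-4) + 25·(1) = 1.
So (j₀, k₀) = (-224, 56); general j = -224 + 25t, k = 56 - 6t.
j ≥ 0 ⇒ t ≥ 9; k ≥ 0 ⇒ t ≤ 9. That's 1 value of t.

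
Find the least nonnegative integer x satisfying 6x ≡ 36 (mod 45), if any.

gcd(45, 6):
  45 = 7×6 + 3
  6 = 2×3
so gcd(45, 6) = 3.
3 divides 36, so solutions exist.
Back-substitute for Bézout coefficients:
  3 = 45 - 7×6
  ... = 6×(-7) + 45×(1)
So 6×(-7) ≡ 3 (mod 45); multiply by 12: x ≡ -84 (mod 15).
Smallest nonnegative: x = -84 mod 15 = 6.

6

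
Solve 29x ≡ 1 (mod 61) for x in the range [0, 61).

40

gcd(61, 29) = 1  (61 = 2×29 + 3, 29 = 9×3 + 2, 3 = 1×2 + 1, 2 = 2×1).
Back-substituting, 29×(-21) + 61×(10) = 1.
So 29×-21 ≡ 1 (mod 61), and -21 mod 61 = 40.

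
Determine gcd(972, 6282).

18

gcd(6282, 972):
  6282 = 6*972 + 450
  972 = 2*450 + 72
  450 = 6*72 + 18
  72 = 4*18
so gcd(6282, 972) = 18.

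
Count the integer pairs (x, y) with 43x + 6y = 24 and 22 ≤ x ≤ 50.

gcd(43, 6):
  43 = 7×6 + 1
  6 = 6×1
so gcd(43, 6) = 1.
Back-substitute for Bézout coefficients:
  1 = 43 - 7×6
  ... = 43×(1) + 6×(-7)
Scale by 24: particular solution (24, -168); reduce x mod 6: (0, 4).
General solution: x = 0 + 6t, y = 4 - 43t for integer t.
22 ≤ 0 + 6t ≤ 50 gives t ∈ [4, 8], which is 5 values.

5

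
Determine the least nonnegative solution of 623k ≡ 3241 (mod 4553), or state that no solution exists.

gcd(4553, 623) = 1.
1 divides 3241, so solutions exist.
By Bézout, 623×(-1162) + 4553×(159) = 1.
So 623×(-1162) ≡ 1 (mod 4553); multiply by 3241: k ≡ -3766042 (mod 4553).
Smallest nonnegative: k = -3766042 mod 4553 = 3842.

3842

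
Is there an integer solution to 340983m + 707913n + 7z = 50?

gcd(707913, 340983) = 27.
gcd(27, 7) = 1.
1 divides 50, so integer solutions exist.

yes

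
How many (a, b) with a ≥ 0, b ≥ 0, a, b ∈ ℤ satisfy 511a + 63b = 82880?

18

gcd(511, 63):
  511 = 8·63 + 7
  63 = 9·7
so gcd(511, 63) = 7.
Back-substitute for Bézout coefficients:
  7 = 511 - 8·63
  ... = 511·(1) + 63·(-8)
Scale by 11840: one solution is (11840, -94720). Reduce a mod 9: (5, 1275).
General: a = 5 + 9t, b = 1275 - 73t.
a ≥ 0 ⇒ t ≥ 0; b ≥ 0 ⇒ t ≤ 17. So t ∈ [0, 17]: 18 solutions.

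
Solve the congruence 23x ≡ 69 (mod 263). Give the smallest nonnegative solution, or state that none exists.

3

gcd(263, 23):
  263 = 11×23 + 10
  23 = 2×10 + 3
  10 = 3×3 + 1
  3 = 3×1
so gcd(263, 23) = 1.
1 divides 69, so solutions exist.
Back-substitute for Bézout coefficients:
  1 = 10 - 3×3
  ... = 23×(-80) + 263×(7)
So 23×(-80) ≡ 1 (mod 263); multiply by 69: x ≡ -5520 (mod 263).
Smallest nonnegative: x = -5520 mod 263 = 3.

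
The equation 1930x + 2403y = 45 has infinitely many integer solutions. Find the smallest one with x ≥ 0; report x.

gcd(2403, 1930):
  2403 = 1*1930 + 473
  1930 = 4*473 + 38
  473 = 12*38 + 17
  38 = 2*17 + 4
  17 = 4*4 + 1
  4 = 4*1
so gcd(2403, 1930) = 1.
1 divides 45, so solutions exist.
Back-substitute for Bézout coefficients:
  1 = 17 - 4*4
  ... = 1930*(-569) + 2403*(457)
Scale by 45/1 = 45: (x₀, y₀) = (-25605, 20565).
General solution: x = -25605 + 2403t, y = 20565 - 1930t for integer t.
x ≥ 0: smallest is -25605 mod 2403 = 828 (at t = 11), with y = -665.

828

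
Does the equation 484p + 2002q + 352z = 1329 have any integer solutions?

gcd(2002, 484):
  2002 = 4·484 + 66
  484 = 7·66 + 22
  66 = 3·22
so gcd(2002, 484) = 22.
gcd(22, 352) = 22.
22 does not divide 1329 (remainder 9), so no integer solutions.

no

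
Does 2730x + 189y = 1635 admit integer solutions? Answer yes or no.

gcd(2730, 189) = 21  (2730 = 14·189 + 84, 189 = 2·84 + 21, 84 = 4·21).
21 does not divide 1635 (remainder 18), so no integer solutions.

no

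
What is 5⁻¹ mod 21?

17

gcd(21, 5) = 1  (21 = 4·5 + 1, 5 = 5·1).
Back-substituting, 5·(-4) + 21·(1) = 1.
So 5·-4 ≡ 1 (mod 21), and -4 mod 21 = 17.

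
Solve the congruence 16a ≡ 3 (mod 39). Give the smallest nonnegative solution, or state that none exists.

gcd(39, 16):
  39 = 2*16 + 7
  16 = 2*7 + 2
  7 = 3*2 + 1
  2 = 2*1
so gcd(39, 16) = 1.
1 divides 3, so solutions exist.
Back-substitute for Bézout coefficients:
  1 = 7 - 3*2
  ... = 16*(-17) + 39*(7)
So 16*(-17) ≡ 1 (mod 39); multiply by 3: a ≡ -51 (mod 39).
Smallest nonnegative: a = -51 mod 39 = 27.

27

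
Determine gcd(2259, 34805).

gcd(34805, 2259):
  34805 = 15*2259 + 920
  2259 = 2*920 + 419
  920 = 2*419 + 82
  419 = 5*82 + 9
  82 = 9*9 + 1
  9 = 9*1
so gcd(34805, 2259) = 1.

1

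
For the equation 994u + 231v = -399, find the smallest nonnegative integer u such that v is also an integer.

24

gcd(994, 231) = 7.
7 divides -399, so solutions exist.
By Bézout, 994*(10) + 231*(-43) = 7.
Scale by -399/7 = -57: (u₀, v₀) = (-570, 2451).
General solution: u = -570 + 33t, v = 2451 - 142t for integer t.
u ≥ 0: smallest is -570 mod 33 = 24 (at t = 18), with v = -105.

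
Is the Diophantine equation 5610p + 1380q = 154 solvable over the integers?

gcd(5610, 1380) = 30  (5610 = 4*1380 + 90, 1380 = 15*90 + 30, 90 = 3*30).
30 does not divide 154 (remainder 4), so no integer solutions.

no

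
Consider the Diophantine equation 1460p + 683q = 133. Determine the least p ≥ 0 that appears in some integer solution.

154

gcd(1460, 683):
  1460 = 2×683 + 94
  683 = 7×94 + 25
  94 = 3×25 + 19
  25 = 1×19 + 6
  19 = 3×6 + 1
  6 = 6×1
so gcd(1460, 683) = 1.
1 divides 133, so solutions exist.
Back-substitute for Bézout coefficients:
  1 = 19 - 3×6
  ... = 1460×(109) + 683×(-233)
Scale by 133/1 = 133: (p₀, q₀) = (14497, -30989).
General solution: p = 14497 + 683t, q = -30989 - 1460t for integer t.
p ≥ 0: smallest is 14497 mod 683 = 154 (at t = -21), with q = -329.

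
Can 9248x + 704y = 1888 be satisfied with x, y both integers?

yes

gcd(9248, 704) = 32.
32 divides 1888, so integer solutions exist.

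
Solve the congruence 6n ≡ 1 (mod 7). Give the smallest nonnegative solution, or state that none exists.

gcd(7, 6):
  7 = 1·6 + 1
  6 = 6·1
so gcd(7, 6) = 1.
1 divides 1, so solutions exist.
Back-substitute for Bézout coefficients:
  1 = 7 - 1·6
  ... = 6·(-1) + 7·(1)
So 6·(-1) ≡ 1 (mod 7); multiply by 1: n ≡ -1 (mod 7).
Smallest nonnegative: n = -1 mod 7 = 6.

6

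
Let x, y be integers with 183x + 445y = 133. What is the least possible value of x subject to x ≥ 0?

436

gcd(445, 183) = 1  (445 = 2*183 + 79, 183 = 2*79 + 25, 79 = 3*25 + 4, 25 = 6*4 + 1, 4 = 4*1).
1 divides 133, so solutions exist.
Back-substituting, 183*(107) + 445*(-44) = 1.
Scale by 133/1 = 133: (x₀, y₀) = (14231, -5852).
General solution: x = 14231 + 445t, y = -5852 - 183t for integer t.
x ≥ 0: smallest is 14231 mod 445 = 436 (at t = -31), with y = -179.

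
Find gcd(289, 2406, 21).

gcd(2406, 289) = 1  (2406 = 8*289 + 94, 289 = 3*94 + 7, 94 = 13*7 + 3, 7 = 2*3 + 1, 3 = 3*1).
gcd(1, 21) = 1.

1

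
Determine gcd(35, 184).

gcd(184, 35):
  184 = 5*35 + 9
  35 = 3*9 + 8
  9 = 1*8 + 1
  8 = 8*1
so gcd(184, 35) = 1.

1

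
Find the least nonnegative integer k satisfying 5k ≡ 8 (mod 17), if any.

5

gcd(17, 5):
  17 = 3×5 + 2
  5 = 2×2 + 1
  2 = 2×1
so gcd(17, 5) = 1.
1 divides 8, so solutions exist.
Back-substitute for Bézout coefficients:
  1 = 5 - 2×2
  ... = 5×(7) + 17×(-2)
So 5×(7) ≡ 1 (mod 17); multiply by 8: k ≡ 56 (mod 17).
Smallest nonnegative: k = 56 mod 17 = 5.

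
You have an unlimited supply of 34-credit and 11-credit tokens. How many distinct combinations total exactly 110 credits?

Need nonnegative integers with 34j + 11k = 110.
gcd(34, 11) = 1, and 34·(1) + 11·(-3) = 1.
So (j₀, k₀) = (110, -330); general j = 110 + 11t, k = -330 - 34t.
j ≥ 0 ⇒ t ≥ -10; k ≥ 0 ⇒ t ≤ -10. That's 1 value of t.

1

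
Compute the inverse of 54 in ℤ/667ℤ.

210

gcd(667, 54) = 1  (667 = 12*54 + 19, 54 = 2*19 + 16, 19 = 1*16 + 3, 16 = 5*3 + 1, 3 = 3*1).
Back-substituting, 54*(210) + 667*(-17) = 1.
So 54*210 ≡ 1 (mod 667), and 210 mod 667 = 210.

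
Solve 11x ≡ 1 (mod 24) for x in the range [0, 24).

gcd(24, 11) = 1.
By Bézout, 11*(11) + 24*(-5) = 1.
So 11*11 ≡ 1 (mod 24), and 11 mod 24 = 11.

11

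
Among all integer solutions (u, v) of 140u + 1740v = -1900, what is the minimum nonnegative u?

61

gcd(1740, 140):
  1740 = 12·140 + 60
  140 = 2·60 + 20
  60 = 3·20
so gcd(1740, 140) = 20.
20 divides -1900, so solutions exist.
Back-substitute for Bézout coefficients:
  20 = 140 - 2·60
  ... = 140·(25) + 1740·(-2)
Scale by -1900/20 = -95: (u₀, v₀) = (-2375, 190).
General solution: u = -2375 + 87t, v = 190 - 7t for integer t.
u ≥ 0: smallest is -2375 mod 87 = 61 (at t = 28), with v = -6.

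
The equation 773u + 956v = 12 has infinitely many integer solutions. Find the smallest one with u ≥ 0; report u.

gcd(956, 773) = 1.
1 divides 12, so solutions exist.
By Bézout, 773*(-303) + 956*(245) = 1.
Scale by 12/1 = 12: (u₀, v₀) = (-3636, 2940).
General solution: u = -3636 + 956t, v = 2940 - 773t for integer t.
u ≥ 0: smallest is -3636 mod 956 = 188 (at t = 4), with v = -152.

188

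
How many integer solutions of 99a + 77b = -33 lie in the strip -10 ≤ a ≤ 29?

5

gcd(99, 77) = 11  (99 = 1×77 + 22, 77 = 3×22 + 11, 22 = 2×11).
Back-substituting, 99×(-3) + 77×(4) = 11.
Scale by -3: particular solution (9, -12); reduce a mod 7: (2, -3).
General solution: a = 2 + 7t, b = -3 - 9t for integer t.
-10 ≤ 2 + 7t ≤ 29 gives t ∈ [-1, 3], which is 5 values.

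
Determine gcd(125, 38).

1

gcd(125, 38) = 1  (125 = 3×38 + 11, 38 = 3×11 + 5, 11 = 2×5 + 1, 5 = 5×1).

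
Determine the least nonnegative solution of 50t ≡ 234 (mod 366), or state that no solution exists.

12

gcd(366, 50) = 2  (366 = 7*50 + 16, 50 = 3*16 + 2, 16 = 8*2).
2 divides 234, so solutions exist.
Back-substituting, 50*(22) + 366*(-3) = 2.
So 50*(22) ≡ 2 (mod 366); multiply by 117: t ≡ 2574 (mod 183).
Smallest nonnegative: t = 2574 mod 183 = 12.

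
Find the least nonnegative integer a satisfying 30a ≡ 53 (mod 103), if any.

gcd(103, 30):
  103 = 3*30 + 13
  30 = 2*13 + 4
  13 = 3*4 + 1
  4 = 4*1
so gcd(103, 30) = 1.
1 divides 53, so solutions exist.
Back-substitute for Bézout coefficients:
  1 = 13 - 3*4
  ... = 30*(-24) + 103*(7)
So 30*(-24) ≡ 1 (mod 103); multiply by 53: a ≡ -1272 (mod 103).
Smallest nonnegative: a = -1272 mod 103 = 67.

67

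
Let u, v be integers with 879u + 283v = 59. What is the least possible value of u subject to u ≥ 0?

gcd(879, 283) = 1  (879 = 3*283 + 30, 283 = 9*30 + 13, 30 = 2*13 + 4, 13 = 3*4 + 1, 4 = 4*1).
1 divides 59, so solutions exist.
Back-substituting, 879*(-66) + 283*(205) = 1.
Scale by 59/1 = 59: (u₀, v₀) = (-3894, 12095).
General solution: u = -3894 + 283t, v = 12095 - 879t for integer t.
u ≥ 0: smallest is -3894 mod 283 = 68 (at t = 14), with v = -211.

68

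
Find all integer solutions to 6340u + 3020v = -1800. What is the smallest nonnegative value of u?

gcd(6340, 3020):
  6340 = 2×3020 + 300
  3020 = 10×300 + 20
  300 = 15×20
so gcd(6340, 3020) = 20.
20 divides -1800, so solutions exist.
Back-substitute for Bézout coefficients:
  20 = 3020 - 10×300
  ... = 6340×(-10) + 3020×(21)
Scale by -1800/20 = -90: (u₀, v₀) = (900, -1890).
General solution: u = 900 + 151t, v = -1890 - 317t for integer t.
u ≥ 0: smallest is 900 mod 151 = 145 (at t = -5), with v = -305.

145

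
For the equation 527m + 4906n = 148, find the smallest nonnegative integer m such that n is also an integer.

3724

gcd(4906, 527):
  4906 = 9×527 + 163
  527 = 3×163 + 38
  163 = 4×38 + 11
  38 = 3×11 + 5
  11 = 2×5 + 1
  5 = 5×1
so gcd(4906, 527) = 1.
1 divides 148, so solutions exist.
Back-substitute for Bézout coefficients:
  1 = 11 - 2×5
  ... = 527×(-903) + 4906×(97)
Scale by 148/1 = 148: (m₀, n₀) = (-133644, 14356).
General solution: m = -133644 + 4906t, n = 14356 - 527t for integer t.
m ≥ 0: smallest is -133644 mod 4906 = 3724 (at t = 28), with n = -400.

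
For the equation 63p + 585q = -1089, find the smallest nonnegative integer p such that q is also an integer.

gcd(585, 63):
  585 = 9×63 + 18
  63 = 3×18 + 9
  18 = 2×9
so gcd(585, 63) = 9.
9 divides -1089, so solutions exist.
Back-substitute for Bézout coefficients:
  9 = 63 - 3×18
  ... = 63×(28) + 585×(-3)
Scale by -1089/9 = -121: (p₀, q₀) = (-3388, 363).
General solution: p = -3388 + 65t, q = 363 - 7t for integer t.
p ≥ 0: smallest is -3388 mod 65 = 57 (at t = 53), with q = -8.

57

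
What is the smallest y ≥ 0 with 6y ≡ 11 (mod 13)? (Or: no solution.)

gcd(13, 6):
  13 = 2·6 + 1
  6 = 6·1
so gcd(13, 6) = 1.
1 divides 11, so solutions exist.
Back-substitute for Bézout coefficients:
  1 = 13 - 2·6
  ... = 6·(-2) + 13·(1)
So 6·(-2) ≡ 1 (mod 13); multiply by 11: y ≡ -22 (mod 13).
Smallest nonnegative: y = -22 mod 13 = 4.

4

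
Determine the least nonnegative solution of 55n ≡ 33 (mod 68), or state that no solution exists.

gcd(68, 55):
  68 = 1×55 + 13
  55 = 4×13 + 3
  13 = 4×3 + 1
  3 = 3×1
so gcd(68, 55) = 1.
1 divides 33, so solutions exist.
Back-substitute for Bézout coefficients:
  1 = 13 - 4×3
  ... = 55×(-21) + 68×(17)
So 55×(-21) ≡ 1 (mod 68); multiply by 33: n ≡ -693 (mod 68).
Smallest nonnegative: n = -693 mod 68 = 55.

55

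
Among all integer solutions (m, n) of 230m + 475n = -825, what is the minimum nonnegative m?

gcd(475, 230) = 5  (475 = 2*230 + 15, 230 = 15*15 + 5, 15 = 3*5).
5 divides -825, so solutions exist.
Back-substituting, 230*(31) + 475*(-15) = 5.
Scale by -825/5 = -165: (m₀, n₀) = (-5115, 2475).
General solution: m = -5115 + 95t, n = 2475 - 46t for integer t.
m ≥ 0: smallest is -5115 mod 95 = 15 (at t = 54), with n = -9.

15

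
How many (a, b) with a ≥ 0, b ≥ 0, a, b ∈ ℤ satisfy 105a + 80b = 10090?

6

gcd(105, 80):
  105 = 1×80 + 25
  80 = 3×25 + 5
  25 = 5×5
so gcd(105, 80) = 5.
Back-substitute for Bézout coefficients:
  5 = 80 - 3×25
  ... = 105×(-3) + 80×(4)
Scale by 2018: one solution is (-6054, 8072). Reduce a mod 16: (10, 113).
General: a = 10 + 16t, b = 113 - 21t.
a ≥ 0 ⇒ t ≥ 0; b ≥ 0 ⇒ t ≤ 5. So t ∈ [0, 5]: 6 solutions.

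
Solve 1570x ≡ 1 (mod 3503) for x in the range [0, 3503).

386

gcd(3503, 1570):
  3503 = 2·1570 + 363
  1570 = 4·363 + 118
  363 = 3·118 + 9
  118 = 13·9 + 1
  9 = 9·1
so gcd(3503, 1570) = 1.
Back-substitute for Bézout coefficients:
  1 = 118 - 13·9
  ... = 1570·(386) + 3503·(-173)
So 1570·386 ≡ 1 (mod 3503), and 386 mod 3503 = 386.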